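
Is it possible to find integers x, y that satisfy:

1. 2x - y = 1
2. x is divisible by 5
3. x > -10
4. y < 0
Yes

Take x = 0, y = -1. Substituting into each constraint:
  (1) 2(0) + 1 = 1 ✓
  (2) 0 = 5 × 0, remainder 0 ✓
  (3) 0 > -10 ✓
  (4) -1 < 0 ✓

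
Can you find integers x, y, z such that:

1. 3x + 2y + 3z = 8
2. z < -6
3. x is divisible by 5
Yes

Take x = 0, y = 16, z = -8. Substituting into each constraint:
  (1) 3(0) + 2(16) + 3(-8) = 8 ✓
  (2) -8 < -6 ✓
  (3) 0 = 5 × 0, remainder 0 ✓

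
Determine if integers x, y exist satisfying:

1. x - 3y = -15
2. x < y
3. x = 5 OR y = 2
Yes

Take x = -9, y = 2. Substituting into each constraint:
  (1) (-9) - 3(2) = -15 ✓
  (2) -9 < 2 ✓
  (3) y = 2, target 2 ✓ (second branch holds)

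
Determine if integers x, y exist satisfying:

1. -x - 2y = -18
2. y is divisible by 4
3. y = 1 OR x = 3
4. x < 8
No

A contradictory subset is {-x - 2y = -18, y = 1 OR x = 3, x < 8}. No integer assignment can satisfy these jointly:

  - -x - 2y = -18: is a linear equation tying the variables together
  - y = 1 OR x = 3: forces a choice: either y = 1 or x = 3
  - x < 8: bounds one variable relative to a constant

Split on the disjunction (y = 1 OR x = 3):
  • If y = 1: the equation forces x = 16, which contradicts the bound x ≤ 7.
  • If x = 3: with x = 3, every remaining term of the linear equation is divisible by 2, so the left side is ≡ 0 (mod 2); but the right side -15 ≡ 1 (mod 2). No integers can satisfy it.
Both branches are infeasible, so the system has no integer solution.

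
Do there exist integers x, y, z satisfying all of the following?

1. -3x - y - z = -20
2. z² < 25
Yes

Take x = 6, y = 2, z = 0. Substituting into each constraint:
  (1) -3(6) + (-2) + 0 = -20 ✓
  (2) z² = (0)² = 0, and 0 < 25 ✓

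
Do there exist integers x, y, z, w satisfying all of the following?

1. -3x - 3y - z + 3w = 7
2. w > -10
Yes

Take x = -3, y = 0, z = 2, w = 0. Substituting into each constraint:
  (1) -3(-3) - 3(0) + (-2) + 3(0) = 7 ✓
  (2) 0 > -10 ✓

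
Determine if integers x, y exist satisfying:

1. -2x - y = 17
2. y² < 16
Yes

Take x = -9, y = 1. Substituting into each constraint:
  (1) -2(-9) + (-1) = 17 ✓
  (2) y² = (1)² = 1, and 1 < 16 ✓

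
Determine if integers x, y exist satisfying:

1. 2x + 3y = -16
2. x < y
Yes

Take x = -8, y = 0. Substituting into each constraint:
  (1) 2(-8) + 3(0) = -16 ✓
  (2) -8 < 0 ✓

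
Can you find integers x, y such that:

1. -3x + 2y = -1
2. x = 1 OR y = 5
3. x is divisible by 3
No

The full constraint system is jointly infeasible over the integers. Each constraint and what it forces:

  - -3x + 2y = -1: is a linear equation tying the variables together
  - x = 1 OR y = 5: forces a choice: either x = 1 or y = 5
  - x is divisible by 3: restricts x to multiples of 3

Split on the disjunction (x = 1 OR y = 5):
  • If x = 1: this contradicts the divisibility constraint — 1 is not a multiple of 3.
  • If y = 5: with y = 5, writing x = 3x', every remaining term of the linear equation is divisible by 9, so the left side is ≡ 0 (mod 9); but the right side -11 ≡ 7 (mod 9). No integers can satisfy it.
Both branches are infeasible, so the system has no integer solution.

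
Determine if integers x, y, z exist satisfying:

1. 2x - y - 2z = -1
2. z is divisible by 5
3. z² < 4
Yes

Take x = 0, y = 1, z = 0. Substituting into each constraint:
  (1) 2(0) + (-1) - 2(0) = -1 ✓
  (2) 0 = 5 × 0, remainder 0 ✓
  (3) z² = (0)² = 0, and 0 < 4 ✓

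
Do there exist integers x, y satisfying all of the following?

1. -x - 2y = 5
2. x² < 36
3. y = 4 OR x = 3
Yes

Take x = 3, y = -4. Substituting into each constraint:
  (1) (-3) - 2(-4) = 5 ✓
  (2) x² = (3)² = 9, and 9 < 36 ✓
  (3) x = 3, target 3 ✓ (second branch holds)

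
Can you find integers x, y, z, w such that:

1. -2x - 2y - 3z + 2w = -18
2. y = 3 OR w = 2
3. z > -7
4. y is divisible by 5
Yes

Take x = 0, y = 5, z = 4, w = 2. Substituting into each constraint:
  (1) -2(0) - 2(5) - 3(4) + 2(2) = -18 ✓
  (2) w = 2, target 2 ✓ (second branch holds)
  (3) 4 > -7 ✓
  (4) 5 = 5 × 1, remainder 0 ✓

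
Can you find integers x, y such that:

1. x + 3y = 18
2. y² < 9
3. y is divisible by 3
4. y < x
Yes

Take x = 18, y = 0. Substituting into each constraint:
  (1) 18 + 3(0) = 18 ✓
  (2) y² = (0)² = 0, and 0 < 9 ✓
  (3) 0 = 3 × 0, remainder 0 ✓
  (4) 0 < 18 ✓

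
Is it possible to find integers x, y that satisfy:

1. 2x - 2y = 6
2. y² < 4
Yes

Take x = 3, y = 0. Substituting into each constraint:
  (1) 2(3) - 2(0) = 6 ✓
  (2) y² = (0)² = 0, and 0 < 4 ✓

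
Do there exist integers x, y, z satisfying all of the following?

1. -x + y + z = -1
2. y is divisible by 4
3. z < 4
Yes

Take x = 0, y = 0, z = -1. Substituting into each constraint:
  (1) 0 + 0 + (-1) = -1 ✓
  (2) 0 = 4 × 0, remainder 0 ✓
  (3) -1 < 4 ✓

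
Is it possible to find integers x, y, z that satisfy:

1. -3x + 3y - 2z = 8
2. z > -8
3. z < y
Yes

Take x = -1, y = 3, z = 2. Substituting into each constraint:
  (1) -3(-1) + 3(3) - 2(2) = 8 ✓
  (2) 2 > -8 ✓
  (3) 2 < 3 ✓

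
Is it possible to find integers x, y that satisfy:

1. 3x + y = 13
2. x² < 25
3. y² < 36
Yes

Take x = 4, y = 1. Substituting into each constraint:
  (1) 3(4) + 1 = 13 ✓
  (2) x² = (4)² = 16, and 16 < 25 ✓
  (3) y² = (1)² = 1, and 1 < 36 ✓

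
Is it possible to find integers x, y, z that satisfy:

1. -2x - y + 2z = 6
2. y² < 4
Yes

Take x = 0, y = 0, z = 3. Substituting into each constraint:
  (1) -2(0) + 0 + 2(3) = 6 ✓
  (2) y² = (0)² = 0, and 0 < 4 ✓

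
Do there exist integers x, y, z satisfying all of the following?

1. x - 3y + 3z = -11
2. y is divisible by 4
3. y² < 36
Yes

Take x = -11, y = 0, z = 0. Substituting into each constraint:
  (1) (-11) - 3(0) + 3(0) = -11 ✓
  (2) 0 = 4 × 0, remainder 0 ✓
  (3) y² = (0)² = 0, and 0 < 36 ✓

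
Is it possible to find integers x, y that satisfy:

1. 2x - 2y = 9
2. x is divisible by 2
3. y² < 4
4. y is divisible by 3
No

Even the single constraint (2x - 2y = 9) is infeasible over the integers.

  - 2x - 2y = 9: every term on the left is divisible by 2, so the LHS ≡ 0 (mod 2), but the RHS 9 is not — no integer solution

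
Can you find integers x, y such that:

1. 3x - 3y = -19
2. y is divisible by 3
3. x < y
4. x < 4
No

Even the single constraint (3x - 3y = -19) is infeasible over the integers.

  - 3x - 3y = -19: every term on the left is divisible by 3, so the LHS ≡ 0 (mod 3), but the RHS -19 is not — no integer solution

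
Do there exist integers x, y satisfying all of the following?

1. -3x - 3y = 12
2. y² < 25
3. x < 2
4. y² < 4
Yes

Take x = -4, y = 0. Substituting into each constraint:
  (1) -3(-4) - 3(0) = 12 ✓
  (2) y² = (0)² = 0, and 0 < 25 ✓
  (3) -4 < 2 ✓
  (4) y² = (0)² = 0, and 0 < 4 ✓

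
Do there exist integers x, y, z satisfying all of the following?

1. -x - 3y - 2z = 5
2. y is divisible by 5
Yes

Take x = 1, y = 0, z = -3. Substituting into each constraint:
  (1) (-1) - 3(0) - 2(-3) = 5 ✓
  (2) 0 = 5 × 0, remainder 0 ✓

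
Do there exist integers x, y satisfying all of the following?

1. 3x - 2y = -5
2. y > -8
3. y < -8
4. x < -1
No

A contradictory subset is {y > -8, y < -8}. No integer assignment can satisfy these jointly:

  - y > -8: bounds one variable relative to a constant
  - y < -8: bounds one variable relative to a constant

Direct contradiction: the bounds on y require y ≥ -7 and y ≤ -9 simultaneously, which is empty.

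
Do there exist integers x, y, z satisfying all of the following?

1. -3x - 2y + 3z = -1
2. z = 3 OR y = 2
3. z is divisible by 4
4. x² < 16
Yes

Take x = 3, y = 2, z = 4. Substituting into each constraint:
  (1) -3(3) - 2(2) + 3(4) = -1 ✓
  (2) y = 2, target 2 ✓ (second branch holds)
  (3) 4 = 4 × 1, remainder 0 ✓
  (4) x² = (3)² = 9, and 9 < 16 ✓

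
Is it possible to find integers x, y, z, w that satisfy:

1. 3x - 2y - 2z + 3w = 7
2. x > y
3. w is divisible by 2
Yes

Take x = 1, y = 0, z = -2, w = 0. Substituting into each constraint:
  (1) 3(1) - 2(0) - 2(-2) + 3(0) = 7 ✓
  (2) 1 > 0 ✓
  (3) 0 = 2 × 0, remainder 0 ✓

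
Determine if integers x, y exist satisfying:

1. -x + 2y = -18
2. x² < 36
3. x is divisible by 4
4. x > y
Yes

Take x = 0, y = -9. Substituting into each constraint:
  (1) 0 + 2(-9) = -18 ✓
  (2) x² = (0)² = 0, and 0 < 36 ✓
  (3) 0 = 4 × 0, remainder 0 ✓
  (4) 0 > -9 ✓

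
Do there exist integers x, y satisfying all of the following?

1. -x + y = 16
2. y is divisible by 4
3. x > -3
Yes

Take x = 0, y = 16. Substituting into each constraint:
  (1) 0 + 16 = 16 ✓
  (2) 16 = 4 × 4, remainder 0 ✓
  (3) 0 > -3 ✓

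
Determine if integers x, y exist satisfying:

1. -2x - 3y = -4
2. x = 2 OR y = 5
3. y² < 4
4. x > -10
Yes

Take x = 2, y = 0. Substituting into each constraint:
  (1) -2(2) - 3(0) = -4 ✓
  (2) x = 2, target 2 ✓ (first branch holds)
  (3) y² = (0)² = 0, and 0 < 4 ✓
  (4) 2 > -10 ✓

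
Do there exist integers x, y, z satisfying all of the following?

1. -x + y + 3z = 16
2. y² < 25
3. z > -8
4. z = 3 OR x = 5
Yes

Take x = 5, y = 0, z = 7. Substituting into each constraint:
  (1) (-5) + 0 + 3(7) = 16 ✓
  (2) y² = (0)² = 0, and 0 < 25 ✓
  (3) 7 > -8 ✓
  (4) x = 5, target 5 ✓ (second branch holds)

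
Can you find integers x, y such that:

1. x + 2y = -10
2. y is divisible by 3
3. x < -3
Yes

Take x = -10, y = 0. Substituting into each constraint:
  (1) (-10) + 2(0) = -10 ✓
  (2) 0 = 3 × 0, remainder 0 ✓
  (3) -10 < -3 ✓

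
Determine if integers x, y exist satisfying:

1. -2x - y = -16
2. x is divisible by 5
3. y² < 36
Yes

Take x = 10, y = -4. Substituting into each constraint:
  (1) -2(10) + 4 = -16 ✓
  (2) 10 = 5 × 2, remainder 0 ✓
  (3) y² = (-4)² = 16, and 16 < 36 ✓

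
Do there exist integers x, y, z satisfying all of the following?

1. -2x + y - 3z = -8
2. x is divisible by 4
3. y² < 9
Yes

Take x = 0, y = 1, z = 3. Substituting into each constraint:
  (1) -2(0) + 1 - 3(3) = -8 ✓
  (2) 0 = 4 × 0, remainder 0 ✓
  (3) y² = (1)² = 1, and 1 < 9 ✓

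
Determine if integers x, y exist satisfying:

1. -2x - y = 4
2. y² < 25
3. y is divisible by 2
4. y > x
Yes

Take x = -2, y = 0. Substituting into each constraint:
  (1) -2(-2) + 0 = 4 ✓
  (2) y² = (0)² = 0, and 0 < 25 ✓
  (3) 0 = 2 × 0, remainder 0 ✓
  (4) 0 > -2 ✓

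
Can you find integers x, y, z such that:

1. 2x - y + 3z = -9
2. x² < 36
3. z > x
Yes

Take x = 0, y = 12, z = 1. Substituting into each constraint:
  (1) 2(0) + (-12) + 3(1) = -9 ✓
  (2) x² = (0)² = 0, and 0 < 36 ✓
  (3) 1 > 0 ✓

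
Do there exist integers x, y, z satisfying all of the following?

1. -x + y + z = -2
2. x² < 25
Yes

Take x = 0, y = -2, z = 0. Substituting into each constraint:
  (1) 0 + (-2) + 0 = -2 ✓
  (2) x² = (0)² = 0, and 0 < 25 ✓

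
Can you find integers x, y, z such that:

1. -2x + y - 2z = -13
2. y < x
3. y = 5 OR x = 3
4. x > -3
Yes

Take x = 3, y = 1, z = 4. Substituting into each constraint:
  (1) -2(3) + 1 - 2(4) = -13 ✓
  (2) 1 < 3 ✓
  (3) x = 3, target 3 ✓ (second branch holds)
  (4) 3 > -3 ✓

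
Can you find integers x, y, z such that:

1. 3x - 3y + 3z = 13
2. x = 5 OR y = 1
No

Even the single constraint (3x - 3y + 3z = 13) is infeasible over the integers.

  - 3x - 3y + 3z = 13: every term on the left is divisible by 3, so the LHS ≡ 0 (mod 3), but the RHS 13 is not — no integer solution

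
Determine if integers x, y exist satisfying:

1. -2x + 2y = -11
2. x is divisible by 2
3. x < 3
No

Even the single constraint (-2x + 2y = -11) is infeasible over the integers.

  - -2x + 2y = -11: every term on the left is divisible by 2, so the LHS ≡ 0 (mod 2), but the RHS -11 is not — no integer solution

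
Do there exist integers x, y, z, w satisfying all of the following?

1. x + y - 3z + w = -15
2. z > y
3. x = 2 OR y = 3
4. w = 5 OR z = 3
Yes

Take x = -11, y = 3, z = 4, w = 5. Substituting into each constraint:
  (1) (-11) + 3 - 3(4) + 5 = -15 ✓
  (2) 4 > 3 ✓
  (3) y = 3, target 3 ✓ (second branch holds)
  (4) w = 5, target 5 ✓ (first branch holds)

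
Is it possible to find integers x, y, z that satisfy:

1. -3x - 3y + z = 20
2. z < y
Yes

Take x = -9, y = 3, z = 2. Substituting into each constraint:
  (1) -3(-9) - 3(3) + 2 = 20 ✓
  (2) 2 < 3 ✓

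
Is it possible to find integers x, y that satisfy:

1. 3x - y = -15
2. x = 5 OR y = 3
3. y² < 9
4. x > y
No

A contradictory subset is {3x - y = -15, x = 5 OR y = 3, x > y}. No integer assignment can satisfy these jointly:

  - 3x - y = -15: is a linear equation tying the variables together
  - x = 5 OR y = 3: forces a choice: either x = 5 or y = 3
  - x > y: bounds one variable relative to another variable

Split on the disjunction (x = 5 OR y = 3):
  • If x = 5: the equation forces y = 30, giving (x, y) = (5, 30), which violates x > y.
  • If y = 3: the equation forces x = -4, giving (y, x) = (3, -4), which violates x > y.
Both branches are infeasible, so the system has no integer solution.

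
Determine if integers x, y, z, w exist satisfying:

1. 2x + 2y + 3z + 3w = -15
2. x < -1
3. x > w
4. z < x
Yes

Take x = -2, y = 5, z = -3, w = -4. Substituting into each constraint:
  (1) 2(-2) + 2(5) + 3(-3) + 3(-4) = -15 ✓
  (2) -2 < -1 ✓
  (3) -2 > -4 ✓
  (4) -3 < -2 ✓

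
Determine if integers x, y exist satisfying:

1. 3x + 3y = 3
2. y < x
Yes

Take x = 1, y = 0. Substituting into each constraint:
  (1) 3(1) + 3(0) = 3 ✓
  (2) 0 < 1 ✓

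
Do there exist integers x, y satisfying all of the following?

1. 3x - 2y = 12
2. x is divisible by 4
Yes

Take x = 0, y = -6. Substituting into each constraint:
  (1) 3(0) - 2(-6) = 12 ✓
  (2) 0 = 4 × 0, remainder 0 ✓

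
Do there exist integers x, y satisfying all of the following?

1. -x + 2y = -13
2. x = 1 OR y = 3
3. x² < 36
Yes

Take x = 1, y = -6. Substituting into each constraint:
  (1) (-1) + 2(-6) = -13 ✓
  (2) x = 1, target 1 ✓ (first branch holds)
  (3) x² = (1)² = 1, and 1 < 36 ✓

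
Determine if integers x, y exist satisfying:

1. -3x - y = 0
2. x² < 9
Yes

Take x = 0, y = 0. Substituting into each constraint:
  (1) -3(0) + 0 = 0 ✓
  (2) x² = (0)² = 0, and 0 < 9 ✓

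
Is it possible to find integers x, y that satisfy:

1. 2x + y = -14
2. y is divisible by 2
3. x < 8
Yes

Take x = -7, y = 0. Substituting into each constraint:
  (1) 2(-7) + 0 = -14 ✓
  (2) 0 = 2 × 0, remainder 0 ✓
  (3) -7 < 8 ✓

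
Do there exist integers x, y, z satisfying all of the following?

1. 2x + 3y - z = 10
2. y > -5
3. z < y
Yes

Take x = 4, y = 0, z = -2. Substituting into each constraint:
  (1) 2(4) + 3(0) + 2 = 10 ✓
  (2) 0 > -5 ✓
  (3) -2 < 0 ✓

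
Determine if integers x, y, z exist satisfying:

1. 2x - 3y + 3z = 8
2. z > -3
Yes

Take x = 1, y = -2, z = 0. Substituting into each constraint:
  (1) 2(1) - 3(-2) + 3(0) = 8 ✓
  (2) 0 > -3 ✓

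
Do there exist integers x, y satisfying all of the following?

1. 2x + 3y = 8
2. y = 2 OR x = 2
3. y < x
No

The full constraint system is jointly infeasible over the integers. Each constraint and what it forces:

  - 2x + 3y = 8: is a linear equation tying the variables together
  - y = 2 OR x = 2: forces a choice: either y = 2 or x = 2
  - y < x: bounds one variable relative to another variable

Split on the disjunction (y = 2 OR x = 2):
  • If y = 2: the equation forces x = 1, giving (y, x) = (2, 1), which violates x > y.
  • If x = 2: with x = 2, every remaining term of the linear equation is divisible by 3, so the left side is ≡ 0 (mod 3); but the right side 4 ≡ 1 (mod 3). No integers can satisfy it.
Both branches are infeasible, so the system has no integer solution.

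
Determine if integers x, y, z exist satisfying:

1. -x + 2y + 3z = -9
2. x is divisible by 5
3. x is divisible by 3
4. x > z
Yes

Take x = 0, y = -3, z = -1. Substituting into each constraint:
  (1) 0 + 2(-3) + 3(-1) = -9 ✓
  (2) 0 = 5 × 0, remainder 0 ✓
  (3) 0 = 3 × 0, remainder 0 ✓
  (4) 0 > -1 ✓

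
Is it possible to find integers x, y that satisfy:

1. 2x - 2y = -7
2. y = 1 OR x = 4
No

Even the single constraint (2x - 2y = -7) is infeasible over the integers.

  - 2x - 2y = -7: every term on the left is divisible by 2, so the LHS ≡ 0 (mod 2), but the RHS -7 is not — no integer solution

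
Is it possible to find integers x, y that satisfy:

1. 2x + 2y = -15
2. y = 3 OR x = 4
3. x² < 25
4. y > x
No

Even the single constraint (2x + 2y = -15) is infeasible over the integers.

  - 2x + 2y = -15: every term on the left is divisible by 2, so the LHS ≡ 0 (mod 2), but the RHS -15 is not — no integer solution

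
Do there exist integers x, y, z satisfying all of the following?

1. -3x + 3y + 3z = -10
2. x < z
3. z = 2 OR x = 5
No

Even the single constraint (-3x + 3y + 3z = -10) is infeasible over the integers.

  - -3x + 3y + 3z = -10: every term on the left is divisible by 3, so the LHS ≡ 0 (mod 3), but the RHS -10 is not — no integer solution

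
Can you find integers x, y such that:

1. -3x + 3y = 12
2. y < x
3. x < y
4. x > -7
No

A contradictory subset is {y < x, x < y}. No integer assignment can satisfy these jointly:

  - y < x: bounds one variable relative to another variable
  - x < y: bounds one variable relative to another variable

Direct contradiction: x > y and y > x cannot both hold.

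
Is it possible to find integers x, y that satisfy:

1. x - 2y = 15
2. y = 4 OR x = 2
Yes

Take x = 23, y = 4. Substituting into each constraint:
  (1) 23 - 2(4) = 15 ✓
  (2) y = 4, target 4 ✓ (first branch holds)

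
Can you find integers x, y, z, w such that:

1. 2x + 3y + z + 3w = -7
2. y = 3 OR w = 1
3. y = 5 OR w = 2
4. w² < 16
Yes

Take x = 0, y = 3, z = -22, w = 2. Substituting into each constraint:
  (1) 2(0) + 3(3) + (-22) + 3(2) = -7 ✓
  (2) y = 3, target 3 ✓ (first branch holds)
  (3) w = 2, target 2 ✓ (second branch holds)
  (4) w² = (2)² = 4, and 4 < 16 ✓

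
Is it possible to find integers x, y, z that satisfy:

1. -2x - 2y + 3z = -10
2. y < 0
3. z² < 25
Yes

Take x = 0, y = -1, z = -4. Substituting into each constraint:
  (1) -2(0) - 2(-1) + 3(-4) = -10 ✓
  (2) -1 < 0 ✓
  (3) z² = (-4)² = 16, and 16 < 25 ✓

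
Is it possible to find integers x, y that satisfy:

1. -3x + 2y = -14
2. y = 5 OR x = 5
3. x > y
Yes

Take x = 8, y = 5. Substituting into each constraint:
  (1) -3(8) + 2(5) = -14 ✓
  (2) y = 5, target 5 ✓ (first branch holds)
  (3) 8 > 5 ✓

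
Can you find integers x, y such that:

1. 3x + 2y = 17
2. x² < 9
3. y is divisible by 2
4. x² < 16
Yes

Take x = -1, y = 10. Substituting into each constraint:
  (1) 3(-1) + 2(10) = 17 ✓
  (2) x² = (-1)² = 1, and 1 < 9 ✓
  (3) 10 = 2 × 5, remainder 0 ✓
  (4) x² = (-1)² = 1, and 1 < 16 ✓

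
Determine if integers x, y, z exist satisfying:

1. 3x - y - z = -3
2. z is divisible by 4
Yes

Take x = -1, y = 0, z = 0. Substituting into each constraint:
  (1) 3(-1) + 0 + 0 = -3 ✓
  (2) 0 = 4 × 0, remainder 0 ✓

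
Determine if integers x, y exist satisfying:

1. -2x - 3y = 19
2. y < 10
Yes

Take x = 1, y = -7. Substituting into each constraint:
  (1) -2(1) - 3(-7) = 19 ✓
  (2) -7 < 10 ✓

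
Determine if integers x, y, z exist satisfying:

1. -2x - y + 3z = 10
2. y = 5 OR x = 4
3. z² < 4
Yes

Take x = -9, y = 5, z = -1. Substituting into each constraint:
  (1) -2(-9) + (-5) + 3(-1) = 10 ✓
  (2) y = 5, target 5 ✓ (first branch holds)
  (3) z² = (-1)² = 1, and 1 < 4 ✓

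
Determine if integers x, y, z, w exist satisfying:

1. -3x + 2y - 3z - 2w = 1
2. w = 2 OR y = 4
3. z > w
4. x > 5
Yes

Take x = 6, y = 16, z = 3, w = 2. Substituting into each constraint:
  (1) -3(6) + 2(16) - 3(3) - 2(2) = 1 ✓
  (2) w = 2, target 2 ✓ (first branch holds)
  (3) 3 > 2 ✓
  (4) 6 > 5 ✓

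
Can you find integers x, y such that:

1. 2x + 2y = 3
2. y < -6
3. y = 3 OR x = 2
No

Even the single constraint (2x + 2y = 3) is infeasible over the integers.

  - 2x + 2y = 3: every term on the left is divisible by 2, so the LHS ≡ 0 (mod 2), but the RHS 3 is not — no integer solution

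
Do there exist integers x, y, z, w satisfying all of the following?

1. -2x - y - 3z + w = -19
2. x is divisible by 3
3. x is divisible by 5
Yes

Take x = 0, y = 19, z = 0, w = 0. Substituting into each constraint:
  (1) -2(0) + (-19) - 3(0) + 0 = -19 ✓
  (2) 0 = 3 × 0, remainder 0 ✓
  (3) 0 = 5 × 0, remainder 0 ✓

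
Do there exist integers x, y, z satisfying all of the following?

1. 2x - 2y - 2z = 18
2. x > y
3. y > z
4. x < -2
Yes

Take x = -3, y = -4, z = -8. Substituting into each constraint:
  (1) 2(-3) - 2(-4) - 2(-8) = 18 ✓
  (2) -3 > -4 ✓
  (3) -4 > -8 ✓
  (4) -3 < -2 ✓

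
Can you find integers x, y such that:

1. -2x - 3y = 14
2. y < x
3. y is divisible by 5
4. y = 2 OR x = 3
No

A contradictory subset is {-2x - 3y = 14, y < x, y = 2 OR x = 3}. No integer assignment can satisfy these jointly:

  - -2x - 3y = 14: is a linear equation tying the variables together
  - y < x: bounds one variable relative to another variable
  - y = 2 OR x = 3: forces a choice: either y = 2 or x = 3

Split on the disjunction (y = 2 OR x = 3):
  • If y = 2: the equation forces x = -10, giving (y, x) = (2, -10), which violates x > y.
  • If x = 3: with x = 3, every remaining term of the linear equation is divisible by 3, so the left side is ≡ 0 (mod 3); but the right side 20 ≡ 2 (mod 3). No integers can satisfy it.
Both branches are infeasible, so the system has no integer solution.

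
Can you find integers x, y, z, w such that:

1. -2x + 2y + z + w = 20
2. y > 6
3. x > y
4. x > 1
Yes

Take x = 8, y = 7, z = 22, w = 0. Substituting into each constraint:
  (1) -2(8) + 2(7) + 22 + 0 = 20 ✓
  (2) 7 > 6 ✓
  (3) 8 > 7 ✓
  (4) 8 > 1 ✓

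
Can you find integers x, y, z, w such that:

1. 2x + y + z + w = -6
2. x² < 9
Yes

Take x = 0, y = 0, z = 0, w = -6. Substituting into each constraint:
  (1) 2(0) + 0 + 0 + (-6) = -6 ✓
  (2) x² = (0)² = 0, and 0 < 9 ✓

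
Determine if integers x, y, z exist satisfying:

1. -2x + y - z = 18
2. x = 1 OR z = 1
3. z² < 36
Yes

Take x = 1, y = 22, z = 2. Substituting into each constraint:
  (1) -2(1) + 22 + (-2) = 18 ✓
  (2) x = 1, target 1 ✓ (first branch holds)
  (3) z² = (2)² = 4, and 4 < 36 ✓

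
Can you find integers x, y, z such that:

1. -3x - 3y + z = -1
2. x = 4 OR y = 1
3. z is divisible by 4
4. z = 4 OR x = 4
Yes

Take x = 4, y = -5, z = -4. Substituting into each constraint:
  (1) -3(4) - 3(-5) + (-4) = -1 ✓
  (2) x = 4, target 4 ✓ (first branch holds)
  (3) -4 = 4 × -1, remainder 0 ✓
  (4) x = 4, target 4 ✓ (second branch holds)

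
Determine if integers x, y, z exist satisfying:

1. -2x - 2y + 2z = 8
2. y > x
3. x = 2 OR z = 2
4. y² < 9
Yes

Take x = -2, y = 0, z = 2. Substituting into each constraint:
  (1) -2(-2) - 2(0) + 2(2) = 8 ✓
  (2) 0 > -2 ✓
  (3) z = 2, target 2 ✓ (second branch holds)
  (4) y² = (0)² = 0, and 0 < 9 ✓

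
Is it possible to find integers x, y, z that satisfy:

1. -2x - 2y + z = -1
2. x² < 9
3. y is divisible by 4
Yes

Take x = 0, y = 0, z = -1. Substituting into each constraint:
  (1) -2(0) - 2(0) + (-1) = -1 ✓
  (2) x² = (0)² = 0, and 0 < 9 ✓
  (3) 0 = 4 × 0, remainder 0 ✓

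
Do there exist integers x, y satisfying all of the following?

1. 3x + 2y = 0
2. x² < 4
Yes

Take x = 0, y = 0. Substituting into each constraint:
  (1) 3(0) + 2(0) = 0 ✓
  (2) x² = (0)² = 0, and 0 < 4 ✓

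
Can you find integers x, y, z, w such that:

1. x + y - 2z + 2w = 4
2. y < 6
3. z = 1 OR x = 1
Yes

Take x = 0, y = 0, z = 1, w = 3. Substituting into each constraint:
  (1) 0 + 0 - 2(1) + 2(3) = 4 ✓
  (2) 0 < 6 ✓
  (3) z = 1, target 1 ✓ (first branch holds)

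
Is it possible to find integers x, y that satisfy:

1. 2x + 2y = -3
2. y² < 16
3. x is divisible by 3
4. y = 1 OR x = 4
No

Even the single constraint (2x + 2y = -3) is infeasible over the integers.

  - 2x + 2y = -3: every term on the left is divisible by 2, so the LHS ≡ 0 (mod 2), but the RHS -3 is not — no integer solution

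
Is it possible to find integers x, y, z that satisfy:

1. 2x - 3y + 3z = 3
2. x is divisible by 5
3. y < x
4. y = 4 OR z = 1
Yes

Take x = 15, y = 4, z = -5. Substituting into each constraint:
  (1) 2(15) - 3(4) + 3(-5) = 3 ✓
  (2) 15 = 5 × 3, remainder 0 ✓
  (3) 4 < 15 ✓
  (4) y = 4, target 4 ✓ (first branch holds)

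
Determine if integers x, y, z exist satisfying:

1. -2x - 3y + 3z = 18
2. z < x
Yes

Take x = 0, y = -7, z = -1. Substituting into each constraint:
  (1) -2(0) - 3(-7) + 3(-1) = 18 ✓
  (2) -1 < 0 ✓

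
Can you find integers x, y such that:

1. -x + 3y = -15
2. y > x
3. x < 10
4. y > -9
Yes

Take x = -9, y = -8. Substituting into each constraint:
  (1) 9 + 3(-8) = -15 ✓
  (2) -8 > -9 ✓
  (3) -9 < 10 ✓
  (4) -8 > -9 ✓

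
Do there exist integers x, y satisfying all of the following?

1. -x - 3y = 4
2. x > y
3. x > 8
Yes

Take x = 11, y = -5. Substituting into each constraint:
  (1) (-11) - 3(-5) = 4 ✓
  (2) 11 > -5 ✓
  (3) 11 > 8 ✓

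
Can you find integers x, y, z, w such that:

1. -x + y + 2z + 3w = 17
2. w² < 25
Yes

Take x = 1, y = 0, z = 9, w = 0. Substituting into each constraint:
  (1) (-1) + 0 + 2(9) + 3(0) = 17 ✓
  (2) w² = (0)² = 0, and 0 < 25 ✓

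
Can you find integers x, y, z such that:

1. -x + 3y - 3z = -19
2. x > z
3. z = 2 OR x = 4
Yes

Take x = 4, y = -3, z = 2. Substituting into each constraint:
  (1) (-4) + 3(-3) - 3(2) = -19 ✓
  (2) 4 > 2 ✓
  (3) z = 2, target 2 ✓ (first branch holds)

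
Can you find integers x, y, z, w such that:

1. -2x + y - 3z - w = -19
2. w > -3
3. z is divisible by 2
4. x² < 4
Yes

Take x = 0, y = -19, z = 0, w = 0. Substituting into each constraint:
  (1) -2(0) + (-19) - 3(0) + 0 = -19 ✓
  (2) 0 > -3 ✓
  (3) 0 = 2 × 0, remainder 0 ✓
  (4) x² = (0)² = 0, and 0 < 4 ✓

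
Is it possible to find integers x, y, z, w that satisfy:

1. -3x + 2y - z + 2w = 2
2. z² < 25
Yes

Take x = 0, y = 0, z = 0, w = 1. Substituting into each constraint:
  (1) -3(0) + 2(0) + 0 + 2(1) = 2 ✓
  (2) z² = (0)² = 0, and 0 < 25 ✓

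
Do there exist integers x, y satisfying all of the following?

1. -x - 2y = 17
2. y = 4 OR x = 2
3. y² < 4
No

The full constraint system is jointly infeasible over the integers. Each constraint and what it forces:

  - -x - 2y = 17: is a linear equation tying the variables together
  - y = 4 OR x = 2: forces a choice: either y = 4 or x = 2
  - y² < 4: restricts y to |y| ≤ 1

Split on the disjunction (y = 4 OR x = 2):
  • If y = 4: this contradicts y² < 4, which requires |y| ≤ 1.
  • If x = 2: with x = 2, every remaining term of the linear equation is divisible by 2, so the left side is ≡ 0 (mod 2); but the right side 19 ≡ 1 (mod 2). No integers can satisfy it.
Both branches are infeasible, so the system has no integer solution.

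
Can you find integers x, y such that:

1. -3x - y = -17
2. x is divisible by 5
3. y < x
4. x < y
No

A contradictory subset is {y < x, x < y}. No integer assignment can satisfy these jointly:

  - y < x: bounds one variable relative to another variable
  - x < y: bounds one variable relative to another variable

Direct contradiction: x > y and y > x cannot both hold.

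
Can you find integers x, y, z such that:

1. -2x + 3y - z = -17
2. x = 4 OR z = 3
Yes

Take x = 4, y = -3, z = 0. Substituting into each constraint:
  (1) -2(4) + 3(-3) + 0 = -17 ✓
  (2) x = 4, target 4 ✓ (first branch holds)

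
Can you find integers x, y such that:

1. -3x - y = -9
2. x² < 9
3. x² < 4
Yes

Take x = 0, y = 9. Substituting into each constraint:
  (1) -3(0) + (-9) = -9 ✓
  (2) x² = (0)² = 0, and 0 < 9 ✓
  (3) x² = (0)² = 0, and 0 < 4 ✓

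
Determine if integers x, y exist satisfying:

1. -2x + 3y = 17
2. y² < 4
Yes

Take x = -7, y = 1. Substituting into each constraint:
  (1) -2(-7) + 3(1) = 17 ✓
  (2) y² = (1)² = 1, and 1 < 4 ✓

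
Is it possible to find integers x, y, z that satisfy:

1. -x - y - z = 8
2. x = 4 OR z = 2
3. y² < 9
Yes

Take x = 4, y = 0, z = -12. Substituting into each constraint:
  (1) (-4) + 0 + 12 = 8 ✓
  (2) x = 4, target 4 ✓ (first branch holds)
  (3) y² = (0)² = 0, and 0 < 9 ✓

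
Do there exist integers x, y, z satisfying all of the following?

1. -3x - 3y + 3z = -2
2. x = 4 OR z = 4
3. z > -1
No

Even the single constraint (-3x - 3y + 3z = -2) is infeasible over the integers.

  - -3x - 3y + 3z = -2: every term on the left is divisible by 3, so the LHS ≡ 0 (mod 3), but the RHS -2 is not — no integer solution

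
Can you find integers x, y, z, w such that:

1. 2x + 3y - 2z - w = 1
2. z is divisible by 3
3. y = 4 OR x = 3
Yes

Take x = -5, y = 4, z = 0, w = 1. Substituting into each constraint:
  (1) 2(-5) + 3(4) - 2(0) + (-1) = 1 ✓
  (2) 0 = 3 × 0, remainder 0 ✓
  (3) y = 4, target 4 ✓ (first branch holds)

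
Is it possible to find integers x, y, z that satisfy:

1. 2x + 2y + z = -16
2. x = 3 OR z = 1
Yes

Take x = 3, y = 0, z = -22. Substituting into each constraint:
  (1) 2(3) + 2(0) + (-22) = -16 ✓
  (2) x = 3, target 3 ✓ (first branch holds)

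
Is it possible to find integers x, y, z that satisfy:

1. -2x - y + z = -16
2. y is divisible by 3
Yes

Take x = 8, y = 0, z = 0. Substituting into each constraint:
  (1) -2(8) + 0 + 0 = -16 ✓
  (2) 0 = 3 × 0, remainder 0 ✓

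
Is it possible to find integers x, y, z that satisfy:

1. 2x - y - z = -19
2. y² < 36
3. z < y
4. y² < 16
Yes

Take x = -10, y = 0, z = -1. Substituting into each constraint:
  (1) 2(-10) + 0 + 1 = -19 ✓
  (2) y² = (0)² = 0, and 0 < 36 ✓
  (3) -1 < 0 ✓
  (4) y² = (0)² = 0, and 0 < 16 ✓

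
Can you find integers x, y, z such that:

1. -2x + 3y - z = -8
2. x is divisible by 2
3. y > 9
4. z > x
Yes

Take x = 0, y = 10, z = 38. Substituting into each constraint:
  (1) -2(0) + 3(10) + (-38) = -8 ✓
  (2) 0 = 2 × 0, remainder 0 ✓
  (3) 10 > 9 ✓
  (4) 38 > 0 ✓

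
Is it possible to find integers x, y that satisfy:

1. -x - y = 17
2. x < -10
Yes

Take x = -11, y = -6. Substituting into each constraint:
  (1) 11 + 6 = 17 ✓
  (2) -11 < -10 ✓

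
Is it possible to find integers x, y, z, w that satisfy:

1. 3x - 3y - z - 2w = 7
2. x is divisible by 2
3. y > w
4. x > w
Yes

Take x = 0, y = 0, z = -5, w = -1. Substituting into each constraint:
  (1) 3(0) - 3(0) + 5 - 2(-1) = 7 ✓
  (2) 0 = 2 × 0, remainder 0 ✓
  (3) 0 > -1 ✓
  (4) 0 > -1 ✓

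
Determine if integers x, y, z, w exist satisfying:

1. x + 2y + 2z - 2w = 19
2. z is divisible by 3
Yes

Take x = 1, y = 9, z = 0, w = 0. Substituting into each constraint:
  (1) 1 + 2(9) + 2(0) - 2(0) = 19 ✓
  (2) 0 = 3 × 0, remainder 0 ✓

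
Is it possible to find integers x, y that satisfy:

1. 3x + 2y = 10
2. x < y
Yes

Take x = 0, y = 5. Substituting into each constraint:
  (1) 3(0) + 2(5) = 10 ✓
  (2) 0 < 5 ✓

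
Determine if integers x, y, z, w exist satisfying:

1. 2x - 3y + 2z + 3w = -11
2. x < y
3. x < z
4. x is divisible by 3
Yes

Take x = 0, y = 1, z = 2, w = -4. Substituting into each constraint:
  (1) 2(0) - 3(1) + 2(2) + 3(-4) = -11 ✓
  (2) 0 < 1 ✓
  (3) 0 < 2 ✓
  (4) 0 = 3 × 0, remainder 0 ✓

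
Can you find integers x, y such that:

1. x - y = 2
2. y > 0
Yes

Take x = 3, y = 1. Substituting into each constraint:
  (1) 3 + (-1) = 2 ✓
  (2) 1 > 0 ✓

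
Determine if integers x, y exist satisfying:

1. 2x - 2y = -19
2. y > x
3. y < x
No

Even the single constraint (2x - 2y = -19) is infeasible over the integers.

  - 2x - 2y = -19: every term on the left is divisible by 2, so the LHS ≡ 0 (mod 2), but the RHS -19 is not — no integer solution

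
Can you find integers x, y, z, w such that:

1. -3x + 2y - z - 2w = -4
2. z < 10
Yes

Take x = 0, y = 0, z = 0, w = 2. Substituting into each constraint:
  (1) -3(0) + 2(0) + 0 - 2(2) = -4 ✓
  (2) 0 < 10 ✓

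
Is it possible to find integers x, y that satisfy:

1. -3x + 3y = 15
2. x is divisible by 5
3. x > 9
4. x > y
No

A contradictory subset is {-3x + 3y = 15, x > y}. No integer assignment can satisfy these jointly:

  - -3x + 3y = 15: is a linear equation tying the variables together
  - x > y: bounds one variable relative to another variable

From the equation, x − y = -5, i.e. x − y = -5; but x > y requires x − y ≥ 1. Contradiction.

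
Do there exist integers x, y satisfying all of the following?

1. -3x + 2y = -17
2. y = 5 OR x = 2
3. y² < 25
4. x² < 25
No

A contradictory subset is {-3x + 2y = -17, y = 5 OR x = 2, y² < 25}. No integer assignment can satisfy these jointly:

  - -3x + 2y = -17: is a linear equation tying the variables together
  - y = 5 OR x = 2: forces a choice: either y = 5 or x = 2
  - y² < 25: restricts y to |y| ≤ 4

Split on the disjunction (y = 5 OR x = 2):
  • If y = 5: this contradicts y² < 25, which requires |y| ≤ 4.
  • If x = 2: with x = 2, every remaining term of the linear equation is divisible by 2, so the left side is ≡ 0 (mod 2); but the right side -11 ≡ 1 (mod 2). No integers can satisfy it.
Both branches are infeasible, so the system has no integer solution.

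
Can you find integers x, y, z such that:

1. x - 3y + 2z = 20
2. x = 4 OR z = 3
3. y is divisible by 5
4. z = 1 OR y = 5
Yes

Take x = 29, y = 5, z = 3. Substituting into each constraint:
  (1) 29 - 3(5) + 2(3) = 20 ✓
  (2) z = 3, target 3 ✓ (second branch holds)
  (3) 5 = 5 × 1, remainder 0 ✓
  (4) y = 5, target 5 ✓ (second branch holds)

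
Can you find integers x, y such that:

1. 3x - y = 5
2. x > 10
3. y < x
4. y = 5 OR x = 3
No

A contradictory subset is {3x - y = 5, x > 10, y = 5 OR x = 3}. No integer assignment can satisfy these jointly:

  - 3x - y = 5: is a linear equation tying the variables together
  - x > 10: bounds one variable relative to a constant
  - y = 5 OR x = 3: forces a choice: either y = 5 or x = 3

Split on the disjunction (y = 5 OR x = 3):
  • If y = 5: with y = 5, every remaining term of the linear equation is divisible by 3, so the left side is ≡ 0 (mod 3); but the right side 10 ≡ 1 (mod 3). No integers can satisfy it.
  • If x = 3: this contradicts the bound x ≥ 11.
Both branches are infeasible, so the system has no integer solution.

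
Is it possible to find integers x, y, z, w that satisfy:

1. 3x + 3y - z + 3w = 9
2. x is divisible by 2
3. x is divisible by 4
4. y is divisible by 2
Yes

Take x = 0, y = 0, z = -9, w = 0. Substituting into each constraint:
  (1) 3(0) + 3(0) + 9 + 3(0) = 9 ✓
  (2) 0 = 2 × 0, remainder 0 ✓
  (3) 0 = 4 × 0, remainder 0 ✓
  (4) 0 = 2 × 0, remainder 0 ✓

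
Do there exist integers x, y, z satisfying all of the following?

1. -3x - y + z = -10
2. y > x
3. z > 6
Yes

Take x = 4, y = 5, z = 7. Substituting into each constraint:
  (1) -3(4) + (-5) + 7 = -10 ✓
  (2) 5 > 4 ✓
  (3) 7 > 6 ✓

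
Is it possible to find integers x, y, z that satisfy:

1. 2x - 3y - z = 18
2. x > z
Yes

Take x = 2, y = -5, z = 1. Substituting into each constraint:
  (1) 2(2) - 3(-5) + (-1) = 18 ✓
  (2) 2 > 1 ✓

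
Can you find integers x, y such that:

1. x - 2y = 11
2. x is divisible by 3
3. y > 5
Yes

Take x = 27, y = 8. Substituting into each constraint:
  (1) 27 - 2(8) = 11 ✓
  (2) 27 = 3 × 9, remainder 0 ✓
  (3) 8 > 5 ✓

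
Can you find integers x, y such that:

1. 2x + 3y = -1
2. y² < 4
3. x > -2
Yes

Take x = 1, y = -1. Substituting into each constraint:
  (1) 2(1) + 3(-1) = -1 ✓
  (2) y² = (-1)² = 1, and 1 < 4 ✓
  (3) 1 > -2 ✓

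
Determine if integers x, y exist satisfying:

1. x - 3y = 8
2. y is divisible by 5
Yes

Take x = 8, y = 0. Substituting into each constraint:
  (1) 8 - 3(0) = 8 ✓
  (2) 0 = 5 × 0, remainder 0 ✓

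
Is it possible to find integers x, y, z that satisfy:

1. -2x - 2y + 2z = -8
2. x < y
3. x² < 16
Yes

Take x = -1, y = 0, z = -5. Substituting into each constraint:
  (1) -2(-1) - 2(0) + 2(-5) = -8 ✓
  (2) -1 < 0 ✓
  (3) x² = (-1)² = 1, and 1 < 16 ✓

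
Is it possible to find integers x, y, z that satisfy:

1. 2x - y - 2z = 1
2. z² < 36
Yes

Take x = 0, y = -1, z = 0. Substituting into each constraint:
  (1) 2(0) + 1 - 2(0) = 1 ✓
  (2) z² = (0)² = 0, and 0 < 36 ✓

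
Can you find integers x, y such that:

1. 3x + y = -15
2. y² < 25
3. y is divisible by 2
Yes

Take x = -5, y = 0. Substituting into each constraint:
  (1) 3(-5) + 0 = -15 ✓
  (2) y² = (0)² = 0, and 0 < 25 ✓
  (3) 0 = 2 × 0, remainder 0 ✓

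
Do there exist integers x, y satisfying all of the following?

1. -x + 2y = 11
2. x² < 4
Yes

Take x = 1, y = 6. Substituting into each constraint:
  (1) (-1) + 2(6) = 11 ✓
  (2) x² = (1)² = 1, and 1 < 4 ✓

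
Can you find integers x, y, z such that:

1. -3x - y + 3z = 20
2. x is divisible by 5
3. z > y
Yes

Take x = -5, y = 1, z = 2. Substituting into each constraint:
  (1) -3(-5) + (-1) + 3(2) = 20 ✓
  (2) -5 = 5 × -1, remainder 0 ✓
  (3) 2 > 1 ✓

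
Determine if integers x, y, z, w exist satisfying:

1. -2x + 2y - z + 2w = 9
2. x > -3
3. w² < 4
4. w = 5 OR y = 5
Yes

Take x = 0, y = 5, z = 1, w = 0. Substituting into each constraint:
  (1) -2(0) + 2(5) + (-1) + 2(0) = 9 ✓
  (2) 0 > -3 ✓
  (3) w² = (0)² = 0, and 0 < 4 ✓
  (4) y = 5, target 5 ✓ (second branch holds)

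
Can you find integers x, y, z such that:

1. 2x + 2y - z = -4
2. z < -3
Yes

Take x = -4, y = 0, z = -4. Substituting into each constraint:
  (1) 2(-4) + 2(0) + 4 = -4 ✓
  (2) -4 < -3 ✓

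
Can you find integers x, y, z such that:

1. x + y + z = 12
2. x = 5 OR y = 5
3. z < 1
Yes

Take x = 7, y = 5, z = 0. Substituting into each constraint:
  (1) 7 + 5 + 0 = 12 ✓
  (2) y = 5, target 5 ✓ (second branch holds)
  (3) 0 < 1 ✓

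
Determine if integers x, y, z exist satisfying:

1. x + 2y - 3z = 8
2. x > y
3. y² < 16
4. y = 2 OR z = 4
Yes

Take x = 18, y = 1, z = 4. Substituting into each constraint:
  (1) 18 + 2(1) - 3(4) = 8 ✓
  (2) 18 > 1 ✓
  (3) y² = (1)² = 1, and 1 < 16 ✓
  (4) z = 4, target 4 ✓ (second branch holds)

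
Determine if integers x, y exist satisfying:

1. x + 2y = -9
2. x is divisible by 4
No

The full constraint system is jointly infeasible over the integers. Each constraint and what it forces:

  - x + 2y = -9: is a linear equation tying the variables together
  - x is divisible by 4: restricts x to multiples of 4

Modular obstruction: writing x = 4x', every remaining term of the linear equation is divisible by 2, so the left side is ≡ 0 (mod 2); but the right side -9 ≡ 1 (mod 2). No integers can satisfy it.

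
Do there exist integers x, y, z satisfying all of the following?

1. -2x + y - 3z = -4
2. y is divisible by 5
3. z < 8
Yes

Take x = 2, y = 0, z = 0. Substituting into each constraint:
  (1) -2(2) + 0 - 3(0) = -4 ✓
  (2) 0 = 5 × 0, remainder 0 ✓
  (3) 0 < 8 ✓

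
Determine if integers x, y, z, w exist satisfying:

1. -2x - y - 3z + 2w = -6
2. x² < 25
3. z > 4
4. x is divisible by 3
Yes

Take x = 0, y = -9, z = 5, w = 0. Substituting into each constraint:
  (1) -2(0) + 9 - 3(5) + 2(0) = -6 ✓
  (2) x² = (0)² = 0, and 0 < 25 ✓
  (3) 5 > 4 ✓
  (4) 0 = 3 × 0, remainder 0 ✓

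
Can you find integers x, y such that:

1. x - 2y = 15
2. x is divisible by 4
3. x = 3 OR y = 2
No

The full constraint system is jointly infeasible over the integers. Each constraint and what it forces:

  - x - 2y = 15: is a linear equation tying the variables together
  - x is divisible by 4: restricts x to multiples of 4
  - x = 3 OR y = 2: forces a choice: either x = 3 or y = 2

Modular obstruction: writing x = 4x', every remaining term of the linear equation is divisible by 2, so the left side is ≡ 0 (mod 2); but the right side 15 ≡ 1 (mod 2). No integers can satisfy it.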